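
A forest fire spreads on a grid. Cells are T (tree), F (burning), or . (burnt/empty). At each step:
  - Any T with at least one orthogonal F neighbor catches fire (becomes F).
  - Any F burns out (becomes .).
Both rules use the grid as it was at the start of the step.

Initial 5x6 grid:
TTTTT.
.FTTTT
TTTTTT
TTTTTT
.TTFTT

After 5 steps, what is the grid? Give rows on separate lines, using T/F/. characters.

Step 1: 6 trees catch fire, 2 burn out
  TFTTT.
  ..FTTT
  TFTTTT
  TTTFTT
  .TF.FT
Step 2: 11 trees catch fire, 6 burn out
  F.FTT.
  ...FTT
  F.FFTT
  TFF.FT
  .F...F
Step 3: 5 trees catch fire, 11 burn out
  ...FT.
  ....FT
  ....FT
  F....F
  ......
Step 4: 3 trees catch fire, 5 burn out
  ....F.
  .....F
  .....F
  ......
  ......
Step 5: 0 trees catch fire, 3 burn out
  ......
  ......
  ......
  ......
  ......

......
......
......
......
......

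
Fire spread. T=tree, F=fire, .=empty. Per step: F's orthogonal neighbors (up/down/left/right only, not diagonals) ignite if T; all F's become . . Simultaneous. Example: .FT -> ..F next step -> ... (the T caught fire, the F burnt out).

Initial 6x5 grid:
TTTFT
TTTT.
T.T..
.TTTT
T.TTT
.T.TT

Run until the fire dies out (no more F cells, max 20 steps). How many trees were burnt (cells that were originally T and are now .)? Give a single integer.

Step 1: +3 fires, +1 burnt (F count now 3)
Step 2: +2 fires, +3 burnt (F count now 2)
Step 3: +3 fires, +2 burnt (F count now 3)
Step 4: +2 fires, +3 burnt (F count now 2)
Step 5: +4 fires, +2 burnt (F count now 4)
Step 6: +2 fires, +4 burnt (F count now 2)
Step 7: +2 fires, +2 burnt (F count now 2)
Step 8: +1 fires, +2 burnt (F count now 1)
Step 9: +0 fires, +1 burnt (F count now 0)
Fire out after step 9
Initially T: 21, now '.': 28
Total burnt (originally-T cells now '.'): 19

Answer: 19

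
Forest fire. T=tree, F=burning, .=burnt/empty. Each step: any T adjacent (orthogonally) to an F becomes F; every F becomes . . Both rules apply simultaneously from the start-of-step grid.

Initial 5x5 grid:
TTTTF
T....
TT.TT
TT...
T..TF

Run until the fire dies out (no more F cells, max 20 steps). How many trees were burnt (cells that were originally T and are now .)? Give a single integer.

Answer: 11

Derivation:
Step 1: +2 fires, +2 burnt (F count now 2)
Step 2: +1 fires, +2 burnt (F count now 1)
Step 3: +1 fires, +1 burnt (F count now 1)
Step 4: +1 fires, +1 burnt (F count now 1)
Step 5: +1 fires, +1 burnt (F count now 1)
Step 6: +1 fires, +1 burnt (F count now 1)
Step 7: +2 fires, +1 burnt (F count now 2)
Step 8: +2 fires, +2 burnt (F count now 2)
Step 9: +0 fires, +2 burnt (F count now 0)
Fire out after step 9
Initially T: 13, now '.': 23
Total burnt (originally-T cells now '.'): 11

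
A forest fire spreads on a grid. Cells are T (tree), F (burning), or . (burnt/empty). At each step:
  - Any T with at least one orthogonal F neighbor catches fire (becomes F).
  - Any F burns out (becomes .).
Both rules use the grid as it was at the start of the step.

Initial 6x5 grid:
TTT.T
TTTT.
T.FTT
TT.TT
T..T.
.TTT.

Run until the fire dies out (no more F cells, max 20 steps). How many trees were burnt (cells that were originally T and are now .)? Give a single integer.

Step 1: +2 fires, +1 burnt (F count now 2)
Step 2: +5 fires, +2 burnt (F count now 5)
Step 3: +4 fires, +5 burnt (F count now 4)
Step 4: +3 fires, +4 burnt (F count now 3)
Step 5: +2 fires, +3 burnt (F count now 2)
Step 6: +3 fires, +2 burnt (F count now 3)
Step 7: +0 fires, +3 burnt (F count now 0)
Fire out after step 7
Initially T: 20, now '.': 29
Total burnt (originally-T cells now '.'): 19

Answer: 19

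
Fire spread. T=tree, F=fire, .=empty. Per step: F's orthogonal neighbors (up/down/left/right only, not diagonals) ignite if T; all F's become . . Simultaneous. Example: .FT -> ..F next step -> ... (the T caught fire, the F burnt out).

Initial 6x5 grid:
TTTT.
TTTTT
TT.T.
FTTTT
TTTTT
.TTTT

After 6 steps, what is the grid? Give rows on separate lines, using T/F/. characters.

Step 1: 3 trees catch fire, 1 burn out
  TTTT.
  TTTTT
  FT.T.
  .FTTT
  FTTTT
  .TTTT
Step 2: 4 trees catch fire, 3 burn out
  TTTT.
  FTTTT
  .F.T.
  ..FTT
  .FTTT
  .TTTT
Step 3: 5 trees catch fire, 4 burn out
  FTTT.
  .FTTT
  ...T.
  ...FT
  ..FTT
  .FTTT
Step 4: 6 trees catch fire, 5 burn out
  .FTT.
  ..FTT
  ...F.
  ....F
  ...FT
  ..FTT
Step 5: 4 trees catch fire, 6 burn out
  ..FT.
  ...FT
  .....
  .....
  ....F
  ...FT
Step 6: 3 trees catch fire, 4 burn out
  ...F.
  ....F
  .....
  .....
  .....
  ....F

...F.
....F
.....
.....
.....
....F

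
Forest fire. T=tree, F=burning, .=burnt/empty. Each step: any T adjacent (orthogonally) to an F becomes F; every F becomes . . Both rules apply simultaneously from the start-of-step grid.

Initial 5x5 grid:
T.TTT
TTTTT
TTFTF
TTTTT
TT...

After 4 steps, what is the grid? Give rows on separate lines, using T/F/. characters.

Step 1: 6 trees catch fire, 2 burn out
  T.TTT
  TTFTF
  TF.F.
  TTFTF
  TT...
Step 2: 7 trees catch fire, 6 burn out
  T.FTF
  TF.F.
  F....
  TF.F.
  TT...
Step 3: 4 trees catch fire, 7 burn out
  T..F.
  F....
  .....
  F....
  TF...
Step 4: 2 trees catch fire, 4 burn out
  F....
  .....
  .....
  .....
  F....

F....
.....
.....
.....
F....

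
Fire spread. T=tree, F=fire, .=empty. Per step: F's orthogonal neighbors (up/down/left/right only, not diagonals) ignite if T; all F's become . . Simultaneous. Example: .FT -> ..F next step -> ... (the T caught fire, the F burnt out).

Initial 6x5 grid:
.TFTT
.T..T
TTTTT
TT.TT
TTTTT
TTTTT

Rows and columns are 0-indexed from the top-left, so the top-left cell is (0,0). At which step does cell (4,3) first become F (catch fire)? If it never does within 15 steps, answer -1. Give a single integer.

Step 1: cell (4,3)='T' (+2 fires, +1 burnt)
Step 2: cell (4,3)='T' (+2 fires, +2 burnt)
Step 3: cell (4,3)='T' (+2 fires, +2 burnt)
Step 4: cell (4,3)='T' (+4 fires, +2 burnt)
Step 5: cell (4,3)='T' (+4 fires, +4 burnt)
Step 6: cell (4,3)='T' (+5 fires, +4 burnt)
Step 7: cell (4,3)='F' (+4 fires, +5 burnt)
  -> target ignites at step 7
Step 8: cell (4,3)='.' (+1 fires, +4 burnt)
Step 9: cell (4,3)='.' (+0 fires, +1 burnt)
  fire out at step 9

7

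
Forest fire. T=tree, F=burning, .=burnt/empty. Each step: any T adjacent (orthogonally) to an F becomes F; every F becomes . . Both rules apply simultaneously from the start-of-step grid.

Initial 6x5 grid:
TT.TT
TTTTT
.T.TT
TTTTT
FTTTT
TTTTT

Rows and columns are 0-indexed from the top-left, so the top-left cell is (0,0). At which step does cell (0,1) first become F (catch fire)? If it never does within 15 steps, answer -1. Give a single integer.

Step 1: cell (0,1)='T' (+3 fires, +1 burnt)
Step 2: cell (0,1)='T' (+3 fires, +3 burnt)
Step 3: cell (0,1)='T' (+4 fires, +3 burnt)
Step 4: cell (0,1)='T' (+4 fires, +4 burnt)
Step 5: cell (0,1)='F' (+6 fires, +4 burnt)
  -> target ignites at step 5
Step 6: cell (0,1)='.' (+3 fires, +6 burnt)
Step 7: cell (0,1)='.' (+2 fires, +3 burnt)
Step 8: cell (0,1)='.' (+1 fires, +2 burnt)
Step 9: cell (0,1)='.' (+0 fires, +1 burnt)
  fire out at step 9

5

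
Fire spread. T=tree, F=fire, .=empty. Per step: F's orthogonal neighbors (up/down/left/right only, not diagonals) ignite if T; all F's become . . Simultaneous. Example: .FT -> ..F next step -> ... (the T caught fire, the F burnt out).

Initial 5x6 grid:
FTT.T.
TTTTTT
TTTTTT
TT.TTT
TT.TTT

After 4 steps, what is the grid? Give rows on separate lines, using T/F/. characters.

Step 1: 2 trees catch fire, 1 burn out
  .FT.T.
  FTTTTT
  TTTTTT
  TT.TTT
  TT.TTT
Step 2: 3 trees catch fire, 2 burn out
  ..F.T.
  .FTTTT
  FTTTTT
  TT.TTT
  TT.TTT
Step 3: 3 trees catch fire, 3 burn out
  ....T.
  ..FTTT
  .FTTTT
  FT.TTT
  TT.TTT
Step 4: 4 trees catch fire, 3 burn out
  ....T.
  ...FTT
  ..FTTT
  .F.TTT
  FT.TTT

....T.
...FTT
..FTTT
.F.TTT
FT.TTT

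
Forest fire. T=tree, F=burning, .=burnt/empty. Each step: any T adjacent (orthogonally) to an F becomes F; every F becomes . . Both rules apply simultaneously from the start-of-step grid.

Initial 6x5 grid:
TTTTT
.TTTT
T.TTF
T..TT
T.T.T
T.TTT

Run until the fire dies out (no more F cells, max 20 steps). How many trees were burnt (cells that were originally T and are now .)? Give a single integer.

Step 1: +3 fires, +1 burnt (F count now 3)
Step 2: +5 fires, +3 burnt (F count now 5)
Step 3: +3 fires, +5 burnt (F count now 3)
Step 4: +3 fires, +3 burnt (F count now 3)
Step 5: +2 fires, +3 burnt (F count now 2)
Step 6: +2 fires, +2 burnt (F count now 2)
Step 7: +0 fires, +2 burnt (F count now 0)
Fire out after step 7
Initially T: 22, now '.': 26
Total burnt (originally-T cells now '.'): 18

Answer: 18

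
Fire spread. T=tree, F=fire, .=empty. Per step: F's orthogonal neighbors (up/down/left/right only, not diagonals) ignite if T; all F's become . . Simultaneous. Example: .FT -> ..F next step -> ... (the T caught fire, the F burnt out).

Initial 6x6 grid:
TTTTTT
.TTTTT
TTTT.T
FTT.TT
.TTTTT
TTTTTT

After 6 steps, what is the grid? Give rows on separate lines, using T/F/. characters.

Step 1: 2 trees catch fire, 1 burn out
  TTTTTT
  .TTTTT
  FTTT.T
  .FT.TT
  .TTTTT
  TTTTTT
Step 2: 3 trees catch fire, 2 burn out
  TTTTTT
  .TTTTT
  .FTT.T
  ..F.TT
  .FTTTT
  TTTTTT
Step 3: 4 trees catch fire, 3 burn out
  TTTTTT
  .FTTTT
  ..FT.T
  ....TT
  ..FTTT
  TFTTTT
Step 4: 6 trees catch fire, 4 burn out
  TFTTTT
  ..FTTT
  ...F.T
  ....TT
  ...FTT
  F.FTTT
Step 5: 5 trees catch fire, 6 burn out
  F.FTTT
  ...FTT
  .....T
  ....TT
  ....FT
  ...FTT
Step 6: 5 trees catch fire, 5 burn out
  ...FTT
  ....FT
  .....T
  ....FT
  .....F
  ....FT

...FTT
....FT
.....T
....FT
.....F
....FT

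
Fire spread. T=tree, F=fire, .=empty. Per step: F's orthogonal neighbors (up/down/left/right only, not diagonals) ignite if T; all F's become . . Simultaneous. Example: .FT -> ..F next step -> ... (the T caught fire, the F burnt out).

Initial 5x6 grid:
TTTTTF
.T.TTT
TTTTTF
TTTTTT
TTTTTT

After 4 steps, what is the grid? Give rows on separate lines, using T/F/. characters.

Step 1: 4 trees catch fire, 2 burn out
  TTTTF.
  .T.TTF
  TTTTF.
  TTTTTF
  TTTTTT
Step 2: 5 trees catch fire, 4 burn out
  TTTF..
  .T.TF.
  TTTF..
  TTTTF.
  TTTTTF
Step 3: 5 trees catch fire, 5 burn out
  TTF...
  .T.F..
  TTF...
  TTTF..
  TTTTF.
Step 4: 4 trees catch fire, 5 burn out
  TF....
  .T....
  TF....
  TTF...
  TTTF..

TF....
.T....
TF....
TTF...
TTTF..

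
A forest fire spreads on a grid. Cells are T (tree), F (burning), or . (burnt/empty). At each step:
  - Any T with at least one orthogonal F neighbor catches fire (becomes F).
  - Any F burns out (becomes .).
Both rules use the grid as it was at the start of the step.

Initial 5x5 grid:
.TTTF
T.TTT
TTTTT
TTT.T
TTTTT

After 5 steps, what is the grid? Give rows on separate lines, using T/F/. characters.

Step 1: 2 trees catch fire, 1 burn out
  .TTF.
  T.TTF
  TTTTT
  TTT.T
  TTTTT
Step 2: 3 trees catch fire, 2 burn out
  .TF..
  T.TF.
  TTTTF
  TTT.T
  TTTTT
Step 3: 4 trees catch fire, 3 burn out
  .F...
  T.F..
  TTTF.
  TTT.F
  TTTTT
Step 4: 2 trees catch fire, 4 burn out
  .....
  T....
  TTF..
  TTT..
  TTTTF
Step 5: 3 trees catch fire, 2 burn out
  .....
  T....
  TF...
  TTF..
  TTTF.

.....
T....
TF...
TTF..
TTTF.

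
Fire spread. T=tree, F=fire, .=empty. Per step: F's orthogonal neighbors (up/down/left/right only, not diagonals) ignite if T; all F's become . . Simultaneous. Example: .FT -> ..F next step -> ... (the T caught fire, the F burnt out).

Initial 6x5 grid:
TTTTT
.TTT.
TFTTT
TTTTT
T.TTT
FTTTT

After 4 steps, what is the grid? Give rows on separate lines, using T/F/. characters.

Step 1: 6 trees catch fire, 2 burn out
  TTTTT
  .FTT.
  F.FTT
  TFTTT
  F.TTT
  .FTTT
Step 2: 6 trees catch fire, 6 burn out
  TFTTT
  ..FT.
  ...FT
  F.FTT
  ..TTT
  ..FTT
Step 3: 7 trees catch fire, 6 burn out
  F.FTT
  ...F.
  ....F
  ...FT
  ..FTT
  ...FT
Step 4: 4 trees catch fire, 7 burn out
  ...FT
  .....
  .....
  ....F
  ...FT
  ....F

...FT
.....
.....
....F
...FT
....F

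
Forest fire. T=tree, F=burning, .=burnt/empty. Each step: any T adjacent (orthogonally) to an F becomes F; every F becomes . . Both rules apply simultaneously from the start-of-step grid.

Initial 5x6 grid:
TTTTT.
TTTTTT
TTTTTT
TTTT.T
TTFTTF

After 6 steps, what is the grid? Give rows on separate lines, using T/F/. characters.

Step 1: 5 trees catch fire, 2 burn out
  TTTTT.
  TTTTTT
  TTTTTT
  TTFT.F
  TF.FF.
Step 2: 5 trees catch fire, 5 burn out
  TTTTT.
  TTTTTT
  TTFTTF
  TF.F..
  F.....
Step 3: 6 trees catch fire, 5 burn out
  TTTTT.
  TTFTTF
  TF.FF.
  F.....
  ......
Step 4: 5 trees catch fire, 6 burn out
  TTFTT.
  TF.FF.
  F.....
  ......
  ......
Step 5: 4 trees catch fire, 5 burn out
  TF.FF.
  F.....
  ......
  ......
  ......
Step 6: 1 trees catch fire, 4 burn out
  F.....
  ......
  ......
  ......
  ......

F.....
......
......
......
......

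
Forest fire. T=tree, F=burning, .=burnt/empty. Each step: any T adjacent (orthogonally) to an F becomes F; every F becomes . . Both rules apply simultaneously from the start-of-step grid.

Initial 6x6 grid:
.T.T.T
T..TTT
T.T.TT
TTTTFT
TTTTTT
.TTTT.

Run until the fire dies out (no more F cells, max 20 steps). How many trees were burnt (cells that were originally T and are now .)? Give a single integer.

Step 1: +4 fires, +1 burnt (F count now 4)
Step 2: +6 fires, +4 burnt (F count now 6)
Step 3: +6 fires, +6 burnt (F count now 6)
Step 4: +5 fires, +6 burnt (F count now 5)
Step 5: +3 fires, +5 burnt (F count now 3)
Step 6: +1 fires, +3 burnt (F count now 1)
Step 7: +0 fires, +1 burnt (F count now 0)
Fire out after step 7
Initially T: 26, now '.': 35
Total burnt (originally-T cells now '.'): 25

Answer: 25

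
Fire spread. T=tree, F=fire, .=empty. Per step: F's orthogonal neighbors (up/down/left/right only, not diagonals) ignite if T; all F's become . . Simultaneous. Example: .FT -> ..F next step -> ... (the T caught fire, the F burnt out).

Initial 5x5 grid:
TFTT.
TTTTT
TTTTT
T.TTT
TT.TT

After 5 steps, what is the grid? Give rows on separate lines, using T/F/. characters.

Step 1: 3 trees catch fire, 1 burn out
  F.FT.
  TFTTT
  TTTTT
  T.TTT
  TT.TT
Step 2: 4 trees catch fire, 3 burn out
  ...F.
  F.FTT
  TFTTT
  T.TTT
  TT.TT
Step 3: 3 trees catch fire, 4 burn out
  .....
  ...FT
  F.FTT
  T.TTT
  TT.TT
Step 4: 4 trees catch fire, 3 burn out
  .....
  ....F
  ...FT
  F.FTT
  TT.TT
Step 5: 3 trees catch fire, 4 burn out
  .....
  .....
  ....F
  ...FT
  FT.TT

.....
.....
....F
...FT
FT.TT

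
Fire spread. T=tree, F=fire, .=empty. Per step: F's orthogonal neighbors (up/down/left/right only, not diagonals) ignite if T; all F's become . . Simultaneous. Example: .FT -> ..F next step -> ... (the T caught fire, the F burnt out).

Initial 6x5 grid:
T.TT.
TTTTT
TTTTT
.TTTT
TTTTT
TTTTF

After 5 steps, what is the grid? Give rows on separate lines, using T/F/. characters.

Step 1: 2 trees catch fire, 1 burn out
  T.TT.
  TTTTT
  TTTTT
  .TTTT
  TTTTF
  TTTF.
Step 2: 3 trees catch fire, 2 burn out
  T.TT.
  TTTTT
  TTTTT
  .TTTF
  TTTF.
  TTF..
Step 3: 4 trees catch fire, 3 burn out
  T.TT.
  TTTTT
  TTTTF
  .TTF.
  TTF..
  TF...
Step 4: 5 trees catch fire, 4 burn out
  T.TT.
  TTTTF
  TTTF.
  .TF..
  TF...
  F....
Step 5: 4 trees catch fire, 5 burn out
  T.TT.
  TTTF.
  TTF..
  .F...
  F....
  .....

T.TT.
TTTF.
TTF..
.F...
F....
.....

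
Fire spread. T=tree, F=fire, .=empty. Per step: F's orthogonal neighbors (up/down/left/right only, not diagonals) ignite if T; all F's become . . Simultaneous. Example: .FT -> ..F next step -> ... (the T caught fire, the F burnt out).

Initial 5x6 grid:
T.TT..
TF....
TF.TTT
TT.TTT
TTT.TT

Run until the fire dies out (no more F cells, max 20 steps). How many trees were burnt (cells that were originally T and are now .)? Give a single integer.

Answer: 8

Derivation:
Step 1: +3 fires, +2 burnt (F count now 3)
Step 2: +3 fires, +3 burnt (F count now 3)
Step 3: +2 fires, +3 burnt (F count now 2)
Step 4: +0 fires, +2 burnt (F count now 0)
Fire out after step 4
Initially T: 18, now '.': 20
Total burnt (originally-T cells now '.'): 8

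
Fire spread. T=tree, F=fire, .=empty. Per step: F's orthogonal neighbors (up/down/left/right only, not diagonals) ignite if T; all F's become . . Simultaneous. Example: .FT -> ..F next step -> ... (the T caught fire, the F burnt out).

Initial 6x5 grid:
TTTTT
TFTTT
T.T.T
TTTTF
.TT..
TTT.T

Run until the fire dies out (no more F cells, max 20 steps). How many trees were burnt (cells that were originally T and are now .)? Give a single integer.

Step 1: +5 fires, +2 burnt (F count now 5)
Step 2: +7 fires, +5 burnt (F count now 7)
Step 3: +5 fires, +7 burnt (F count now 5)
Step 4: +2 fires, +5 burnt (F count now 2)
Step 5: +1 fires, +2 burnt (F count now 1)
Step 6: +1 fires, +1 burnt (F count now 1)
Step 7: +0 fires, +1 burnt (F count now 0)
Fire out after step 7
Initially T: 22, now '.': 29
Total burnt (originally-T cells now '.'): 21

Answer: 21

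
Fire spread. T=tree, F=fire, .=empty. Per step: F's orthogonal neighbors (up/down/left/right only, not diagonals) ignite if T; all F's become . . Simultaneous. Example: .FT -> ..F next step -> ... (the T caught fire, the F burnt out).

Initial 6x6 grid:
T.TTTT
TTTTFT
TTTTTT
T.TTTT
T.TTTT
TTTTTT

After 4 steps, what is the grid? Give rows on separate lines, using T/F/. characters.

Step 1: 4 trees catch fire, 1 burn out
  T.TTFT
  TTTF.F
  TTTTFT
  T.TTTT
  T.TTTT
  TTTTTT
Step 2: 6 trees catch fire, 4 burn out
  T.TF.F
  TTF...
  TTTF.F
  T.TTFT
  T.TTTT
  TTTTTT
Step 3: 6 trees catch fire, 6 burn out
  T.F...
  TF....
  TTF...
  T.TF.F
  T.TTFT
  TTTTTT
Step 4: 6 trees catch fire, 6 burn out
  T.....
  F.....
  TF....
  T.F...
  T.TF.F
  TTTTFT

T.....
F.....
TF....
T.F...
T.TF.F
TTTTFT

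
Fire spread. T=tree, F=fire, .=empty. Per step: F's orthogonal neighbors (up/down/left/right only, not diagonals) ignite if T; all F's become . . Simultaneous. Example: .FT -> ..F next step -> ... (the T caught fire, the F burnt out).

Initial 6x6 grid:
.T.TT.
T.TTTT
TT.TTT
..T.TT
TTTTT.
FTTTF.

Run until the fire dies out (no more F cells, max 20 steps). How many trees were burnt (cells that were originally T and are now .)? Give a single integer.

Answer: 20

Derivation:
Step 1: +4 fires, +2 burnt (F count now 4)
Step 2: +4 fires, +4 burnt (F count now 4)
Step 3: +3 fires, +4 burnt (F count now 3)
Step 4: +4 fires, +3 burnt (F count now 4)
Step 5: +3 fires, +4 burnt (F count now 3)
Step 6: +2 fires, +3 burnt (F count now 2)
Step 7: +0 fires, +2 burnt (F count now 0)
Fire out after step 7
Initially T: 24, now '.': 32
Total burnt (originally-T cells now '.'): 20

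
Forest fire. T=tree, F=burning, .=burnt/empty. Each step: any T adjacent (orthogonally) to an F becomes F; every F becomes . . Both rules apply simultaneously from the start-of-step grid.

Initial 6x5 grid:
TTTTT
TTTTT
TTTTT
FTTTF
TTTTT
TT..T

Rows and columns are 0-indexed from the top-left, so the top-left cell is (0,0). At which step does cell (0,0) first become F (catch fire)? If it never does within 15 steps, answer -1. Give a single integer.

Step 1: cell (0,0)='T' (+6 fires, +2 burnt)
Step 2: cell (0,0)='T' (+9 fires, +6 burnt)
Step 3: cell (0,0)='F' (+7 fires, +9 burnt)
  -> target ignites at step 3
Step 4: cell (0,0)='.' (+3 fires, +7 burnt)
Step 5: cell (0,0)='.' (+1 fires, +3 burnt)
Step 6: cell (0,0)='.' (+0 fires, +1 burnt)
  fire out at step 6

3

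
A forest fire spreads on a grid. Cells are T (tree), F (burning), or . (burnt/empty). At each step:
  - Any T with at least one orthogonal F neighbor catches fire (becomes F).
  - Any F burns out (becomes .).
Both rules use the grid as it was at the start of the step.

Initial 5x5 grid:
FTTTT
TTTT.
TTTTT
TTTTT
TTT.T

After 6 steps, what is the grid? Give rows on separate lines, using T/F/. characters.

Step 1: 2 trees catch fire, 1 burn out
  .FTTT
  FTTT.
  TTTTT
  TTTTT
  TTT.T
Step 2: 3 trees catch fire, 2 burn out
  ..FTT
  .FTT.
  FTTTT
  TTTTT
  TTT.T
Step 3: 4 trees catch fire, 3 burn out
  ...FT
  ..FT.
  .FTTT
  FTTTT
  TTT.T
Step 4: 5 trees catch fire, 4 burn out
  ....F
  ...F.
  ..FTT
  .FTTT
  FTT.T
Step 5: 3 trees catch fire, 5 burn out
  .....
  .....
  ...FT
  ..FTT
  .FT.T
Step 6: 3 trees catch fire, 3 burn out
  .....
  .....
  ....F
  ...FT
  ..F.T

.....
.....
....F
...FT
..F.T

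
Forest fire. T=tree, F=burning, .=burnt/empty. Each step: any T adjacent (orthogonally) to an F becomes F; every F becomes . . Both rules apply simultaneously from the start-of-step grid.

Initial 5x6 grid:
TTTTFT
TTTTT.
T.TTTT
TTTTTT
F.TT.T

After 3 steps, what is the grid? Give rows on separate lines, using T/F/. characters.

Step 1: 4 trees catch fire, 2 burn out
  TTTF.F
  TTTTF.
  T.TTTT
  FTTTTT
  ..TT.T
Step 2: 5 trees catch fire, 4 burn out
  TTF...
  TTTF..
  F.TTFT
  .FTTTT
  ..TT.T
Step 3: 7 trees catch fire, 5 burn out
  TF....
  FTF...
  ..TF.F
  ..FTFT
  ..TT.T

TF....
FTF...
..TF.F
..FTFT
..TT.T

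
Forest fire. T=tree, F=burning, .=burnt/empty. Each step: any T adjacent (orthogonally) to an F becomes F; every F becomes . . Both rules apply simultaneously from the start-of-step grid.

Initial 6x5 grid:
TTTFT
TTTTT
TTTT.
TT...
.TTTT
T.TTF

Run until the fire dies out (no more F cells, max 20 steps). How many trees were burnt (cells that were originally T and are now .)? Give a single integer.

Answer: 21

Derivation:
Step 1: +5 fires, +2 burnt (F count now 5)
Step 2: +6 fires, +5 burnt (F count now 6)
Step 3: +4 fires, +6 burnt (F count now 4)
Step 4: +3 fires, +4 burnt (F count now 3)
Step 5: +2 fires, +3 burnt (F count now 2)
Step 6: +1 fires, +2 burnt (F count now 1)
Step 7: +0 fires, +1 burnt (F count now 0)
Fire out after step 7
Initially T: 22, now '.': 29
Total burnt (originally-T cells now '.'): 21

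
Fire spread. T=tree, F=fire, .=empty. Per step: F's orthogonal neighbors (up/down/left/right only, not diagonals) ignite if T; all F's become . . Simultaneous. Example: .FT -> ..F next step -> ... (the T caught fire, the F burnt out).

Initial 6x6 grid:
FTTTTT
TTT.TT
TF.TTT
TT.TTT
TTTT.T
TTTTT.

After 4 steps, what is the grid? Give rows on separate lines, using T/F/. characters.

Step 1: 5 trees catch fire, 2 burn out
  .FTTTT
  FFT.TT
  F..TTT
  TF.TTT
  TTTT.T
  TTTTT.
Step 2: 4 trees catch fire, 5 burn out
  ..FTTT
  ..F.TT
  ...TTT
  F..TTT
  TFTT.T
  TTTTT.
Step 3: 4 trees catch fire, 4 burn out
  ...FTT
  ....TT
  ...TTT
  ...TTT
  F.FT.T
  TFTTT.
Step 4: 4 trees catch fire, 4 burn out
  ....FT
  ....TT
  ...TTT
  ...TTT
  ...F.T
  F.FTT.

....FT
....TT
...TTT
...TTT
...F.T
F.FTT.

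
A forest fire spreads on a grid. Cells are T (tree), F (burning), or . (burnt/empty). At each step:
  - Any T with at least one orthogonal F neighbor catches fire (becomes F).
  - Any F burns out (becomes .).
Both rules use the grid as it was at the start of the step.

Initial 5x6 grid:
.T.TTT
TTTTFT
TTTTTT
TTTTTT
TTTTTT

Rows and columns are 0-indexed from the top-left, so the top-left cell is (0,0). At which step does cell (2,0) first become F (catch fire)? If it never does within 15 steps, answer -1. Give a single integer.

Step 1: cell (2,0)='T' (+4 fires, +1 burnt)
Step 2: cell (2,0)='T' (+6 fires, +4 burnt)
Step 3: cell (2,0)='T' (+5 fires, +6 burnt)
Step 4: cell (2,0)='T' (+6 fires, +5 burnt)
Step 5: cell (2,0)='F' (+3 fires, +6 burnt)
  -> target ignites at step 5
Step 6: cell (2,0)='.' (+2 fires, +3 burnt)
Step 7: cell (2,0)='.' (+1 fires, +2 burnt)
Step 8: cell (2,0)='.' (+0 fires, +1 burnt)
  fire out at step 8

5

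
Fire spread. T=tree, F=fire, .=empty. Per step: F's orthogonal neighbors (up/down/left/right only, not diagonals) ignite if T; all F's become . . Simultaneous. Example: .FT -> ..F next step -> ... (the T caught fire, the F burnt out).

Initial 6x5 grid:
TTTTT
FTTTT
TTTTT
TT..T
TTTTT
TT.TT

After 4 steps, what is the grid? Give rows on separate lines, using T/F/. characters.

Step 1: 3 trees catch fire, 1 burn out
  FTTTT
  .FTTT
  FTTTT
  TT..T
  TTTTT
  TT.TT
Step 2: 4 trees catch fire, 3 burn out
  .FTTT
  ..FTT
  .FTTT
  FT..T
  TTTTT
  TT.TT
Step 3: 5 trees catch fire, 4 burn out
  ..FTT
  ...FT
  ..FTT
  .F..T
  FTTTT
  TT.TT
Step 4: 5 trees catch fire, 5 burn out
  ...FT
  ....F
  ...FT
  ....T
  .FTTT
  FT.TT

...FT
....F
...FT
....T
.FTTT
FT.TT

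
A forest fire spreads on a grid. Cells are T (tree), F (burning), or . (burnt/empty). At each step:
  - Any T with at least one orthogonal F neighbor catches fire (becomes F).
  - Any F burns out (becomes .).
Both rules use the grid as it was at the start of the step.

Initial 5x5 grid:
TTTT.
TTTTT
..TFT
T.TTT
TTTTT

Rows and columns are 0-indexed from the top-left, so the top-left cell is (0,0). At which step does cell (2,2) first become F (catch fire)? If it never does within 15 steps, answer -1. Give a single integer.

Step 1: cell (2,2)='F' (+4 fires, +1 burnt)
  -> target ignites at step 1
Step 2: cell (2,2)='.' (+6 fires, +4 burnt)
Step 3: cell (2,2)='.' (+4 fires, +6 burnt)
Step 4: cell (2,2)='.' (+3 fires, +4 burnt)
Step 5: cell (2,2)='.' (+2 fires, +3 burnt)
Step 6: cell (2,2)='.' (+1 fires, +2 burnt)
Step 7: cell (2,2)='.' (+0 fires, +1 burnt)
  fire out at step 7

1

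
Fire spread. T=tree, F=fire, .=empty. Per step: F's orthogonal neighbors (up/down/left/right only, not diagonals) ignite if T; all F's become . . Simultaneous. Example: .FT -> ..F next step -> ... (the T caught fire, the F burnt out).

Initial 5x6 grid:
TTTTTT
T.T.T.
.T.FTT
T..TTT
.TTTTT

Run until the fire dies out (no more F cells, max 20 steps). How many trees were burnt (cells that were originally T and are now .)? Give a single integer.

Answer: 19

Derivation:
Step 1: +2 fires, +1 burnt (F count now 2)
Step 2: +4 fires, +2 burnt (F count now 4)
Step 3: +4 fires, +4 burnt (F count now 4)
Step 4: +4 fires, +4 burnt (F count now 4)
Step 5: +1 fires, +4 burnt (F count now 1)
Step 6: +2 fires, +1 burnt (F count now 2)
Step 7: +1 fires, +2 burnt (F count now 1)
Step 8: +1 fires, +1 burnt (F count now 1)
Step 9: +0 fires, +1 burnt (F count now 0)
Fire out after step 9
Initially T: 21, now '.': 28
Total burnt (originally-T cells now '.'): 19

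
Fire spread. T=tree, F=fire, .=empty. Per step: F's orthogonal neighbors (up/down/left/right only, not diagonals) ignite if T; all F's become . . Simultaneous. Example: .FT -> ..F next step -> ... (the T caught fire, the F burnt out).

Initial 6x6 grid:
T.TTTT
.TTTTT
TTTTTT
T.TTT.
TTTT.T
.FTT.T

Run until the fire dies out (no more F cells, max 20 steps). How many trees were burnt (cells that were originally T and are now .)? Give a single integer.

Answer: 25

Derivation:
Step 1: +2 fires, +1 burnt (F count now 2)
Step 2: +3 fires, +2 burnt (F count now 3)
Step 3: +3 fires, +3 burnt (F count now 3)
Step 4: +3 fires, +3 burnt (F count now 3)
Step 5: +4 fires, +3 burnt (F count now 4)
Step 6: +4 fires, +4 burnt (F count now 4)
Step 7: +3 fires, +4 burnt (F count now 3)
Step 8: +2 fires, +3 burnt (F count now 2)
Step 9: +1 fires, +2 burnt (F count now 1)
Step 10: +0 fires, +1 burnt (F count now 0)
Fire out after step 10
Initially T: 28, now '.': 33
Total burnt (originally-T cells now '.'): 25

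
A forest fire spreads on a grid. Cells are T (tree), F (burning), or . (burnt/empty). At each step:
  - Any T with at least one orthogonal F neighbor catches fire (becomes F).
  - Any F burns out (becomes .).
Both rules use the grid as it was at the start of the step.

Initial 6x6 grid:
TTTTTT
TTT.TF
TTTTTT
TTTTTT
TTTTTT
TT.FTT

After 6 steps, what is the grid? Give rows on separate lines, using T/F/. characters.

Step 1: 5 trees catch fire, 2 burn out
  TTTTTF
  TTT.F.
  TTTTTF
  TTTTTT
  TTTFTT
  TT..FT
Step 2: 7 trees catch fire, 5 burn out
  TTTTF.
  TTT...
  TTTTF.
  TTTFTF
  TTF.FT
  TT...F
Step 3: 6 trees catch fire, 7 burn out
  TTTF..
  TTT...
  TTTF..
  TTF.F.
  TF...F
  TT....
Step 4: 5 trees catch fire, 6 burn out
  TTF...
  TTT...
  TTF...
  TF....
  F.....
  TF....
Step 5: 5 trees catch fire, 5 burn out
  TF....
  TTF...
  TF....
  F.....
  ......
  F.....
Step 6: 3 trees catch fire, 5 burn out
  F.....
  TF....
  F.....
  ......
  ......
  ......

F.....
TF....
F.....
......
......
......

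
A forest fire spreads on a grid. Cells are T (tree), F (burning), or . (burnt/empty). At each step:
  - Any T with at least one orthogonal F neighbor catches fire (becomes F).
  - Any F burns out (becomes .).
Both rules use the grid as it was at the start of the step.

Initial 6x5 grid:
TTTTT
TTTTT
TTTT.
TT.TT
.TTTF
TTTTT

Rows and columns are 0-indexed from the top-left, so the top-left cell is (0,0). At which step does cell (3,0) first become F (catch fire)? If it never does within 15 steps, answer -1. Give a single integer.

Step 1: cell (3,0)='T' (+3 fires, +1 burnt)
Step 2: cell (3,0)='T' (+3 fires, +3 burnt)
Step 3: cell (3,0)='T' (+3 fires, +3 burnt)
Step 4: cell (3,0)='T' (+4 fires, +3 burnt)
Step 5: cell (3,0)='F' (+6 fires, +4 burnt)
  -> target ignites at step 5
Step 6: cell (3,0)='.' (+4 fires, +6 burnt)
Step 7: cell (3,0)='.' (+2 fires, +4 burnt)
Step 8: cell (3,0)='.' (+1 fires, +2 burnt)
Step 9: cell (3,0)='.' (+0 fires, +1 burnt)
  fire out at step 9

5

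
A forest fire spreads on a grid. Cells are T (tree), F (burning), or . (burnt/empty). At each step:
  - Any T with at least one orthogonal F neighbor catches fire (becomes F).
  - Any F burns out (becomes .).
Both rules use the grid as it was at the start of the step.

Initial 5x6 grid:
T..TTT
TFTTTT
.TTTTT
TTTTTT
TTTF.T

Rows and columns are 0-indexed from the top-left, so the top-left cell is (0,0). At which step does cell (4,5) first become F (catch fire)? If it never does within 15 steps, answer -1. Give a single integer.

Step 1: cell (4,5)='T' (+5 fires, +2 burnt)
Step 2: cell (4,5)='T' (+8 fires, +5 burnt)
Step 3: cell (4,5)='T' (+6 fires, +8 burnt)
Step 4: cell (4,5)='F' (+4 fires, +6 burnt)
  -> target ignites at step 4
Step 5: cell (4,5)='.' (+1 fires, +4 burnt)
Step 6: cell (4,5)='.' (+0 fires, +1 burnt)
  fire out at step 6

4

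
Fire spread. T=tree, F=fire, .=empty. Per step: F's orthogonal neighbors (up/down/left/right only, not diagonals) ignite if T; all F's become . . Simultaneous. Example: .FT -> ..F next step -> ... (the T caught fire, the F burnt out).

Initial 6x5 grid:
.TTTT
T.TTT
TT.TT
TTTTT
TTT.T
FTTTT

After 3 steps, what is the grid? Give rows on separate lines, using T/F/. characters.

Step 1: 2 trees catch fire, 1 burn out
  .TTTT
  T.TTT
  TT.TT
  TTTTT
  FTT.T
  .FTTT
Step 2: 3 trees catch fire, 2 burn out
  .TTTT
  T.TTT
  TT.TT
  FTTTT
  .FT.T
  ..FTT
Step 3: 4 trees catch fire, 3 burn out
  .TTTT
  T.TTT
  FT.TT
  .FTTT
  ..F.T
  ...FT

.TTTT
T.TTT
FT.TT
.FTTT
..F.T
...FT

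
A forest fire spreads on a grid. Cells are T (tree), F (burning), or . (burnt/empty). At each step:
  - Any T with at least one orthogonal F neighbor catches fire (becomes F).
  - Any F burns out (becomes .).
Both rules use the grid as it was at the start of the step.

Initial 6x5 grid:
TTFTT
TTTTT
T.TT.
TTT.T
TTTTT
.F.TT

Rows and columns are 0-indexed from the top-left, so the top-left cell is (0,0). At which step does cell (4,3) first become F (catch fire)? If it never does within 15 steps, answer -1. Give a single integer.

Step 1: cell (4,3)='T' (+4 fires, +2 burnt)
Step 2: cell (4,3)='T' (+8 fires, +4 burnt)
Step 3: cell (4,3)='F' (+6 fires, +8 burnt)
  -> target ignites at step 3
Step 4: cell (4,3)='.' (+3 fires, +6 burnt)
Step 5: cell (4,3)='.' (+2 fires, +3 burnt)
Step 6: cell (4,3)='.' (+0 fires, +2 burnt)
  fire out at step 6

3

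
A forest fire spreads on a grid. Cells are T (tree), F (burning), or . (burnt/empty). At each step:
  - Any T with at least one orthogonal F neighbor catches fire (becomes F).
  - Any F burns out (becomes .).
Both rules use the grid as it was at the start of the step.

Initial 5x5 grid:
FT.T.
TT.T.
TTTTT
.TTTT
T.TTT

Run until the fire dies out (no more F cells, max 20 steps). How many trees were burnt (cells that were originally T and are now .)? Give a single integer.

Step 1: +2 fires, +1 burnt (F count now 2)
Step 2: +2 fires, +2 burnt (F count now 2)
Step 3: +1 fires, +2 burnt (F count now 1)
Step 4: +2 fires, +1 burnt (F count now 2)
Step 5: +2 fires, +2 burnt (F count now 2)
Step 6: +4 fires, +2 burnt (F count now 4)
Step 7: +3 fires, +4 burnt (F count now 3)
Step 8: +1 fires, +3 burnt (F count now 1)
Step 9: +0 fires, +1 burnt (F count now 0)
Fire out after step 9
Initially T: 18, now '.': 24
Total burnt (originally-T cells now '.'): 17

Answer: 17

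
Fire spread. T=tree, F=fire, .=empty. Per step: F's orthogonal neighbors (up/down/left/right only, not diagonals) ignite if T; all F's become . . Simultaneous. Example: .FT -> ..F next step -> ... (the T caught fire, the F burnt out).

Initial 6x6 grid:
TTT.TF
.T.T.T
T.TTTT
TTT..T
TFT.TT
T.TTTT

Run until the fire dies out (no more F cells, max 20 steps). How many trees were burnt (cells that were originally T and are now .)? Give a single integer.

Step 1: +5 fires, +2 burnt (F count now 5)
Step 2: +5 fires, +5 burnt (F count now 5)
Step 3: +5 fires, +5 burnt (F count now 5)
Step 4: +3 fires, +5 burnt (F count now 3)
Step 5: +3 fires, +3 burnt (F count now 3)
Step 6: +0 fires, +3 burnt (F count now 0)
Fire out after step 6
Initially T: 25, now '.': 32
Total burnt (originally-T cells now '.'): 21

Answer: 21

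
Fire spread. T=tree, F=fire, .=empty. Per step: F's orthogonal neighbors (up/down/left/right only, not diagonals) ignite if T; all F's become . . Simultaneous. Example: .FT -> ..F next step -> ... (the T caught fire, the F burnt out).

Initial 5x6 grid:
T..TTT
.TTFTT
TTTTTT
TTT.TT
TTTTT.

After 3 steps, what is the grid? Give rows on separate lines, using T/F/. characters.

Step 1: 4 trees catch fire, 1 burn out
  T..FTT
  .TF.FT
  TTTFTT
  TTT.TT
  TTTTT.
Step 2: 5 trees catch fire, 4 burn out
  T...FT
  .F...F
  TTF.FT
  TTT.TT
  TTTTT.
Step 3: 5 trees catch fire, 5 burn out
  T....F
  ......
  TF...F
  TTF.FT
  TTTTT.

T....F
......
TF...F
TTF.FT
TTTTT.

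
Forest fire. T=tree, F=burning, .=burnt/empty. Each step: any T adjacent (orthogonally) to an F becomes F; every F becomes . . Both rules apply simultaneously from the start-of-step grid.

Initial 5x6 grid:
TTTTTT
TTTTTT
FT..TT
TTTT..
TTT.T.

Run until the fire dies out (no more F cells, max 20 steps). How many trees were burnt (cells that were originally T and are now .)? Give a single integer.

Step 1: +3 fires, +1 burnt (F count now 3)
Step 2: +4 fires, +3 burnt (F count now 4)
Step 3: +4 fires, +4 burnt (F count now 4)
Step 4: +4 fires, +4 burnt (F count now 4)
Step 5: +2 fires, +4 burnt (F count now 2)
Step 6: +3 fires, +2 burnt (F count now 3)
Step 7: +2 fires, +3 burnt (F count now 2)
Step 8: +0 fires, +2 burnt (F count now 0)
Fire out after step 8
Initially T: 23, now '.': 29
Total burnt (originally-T cells now '.'): 22

Answer: 22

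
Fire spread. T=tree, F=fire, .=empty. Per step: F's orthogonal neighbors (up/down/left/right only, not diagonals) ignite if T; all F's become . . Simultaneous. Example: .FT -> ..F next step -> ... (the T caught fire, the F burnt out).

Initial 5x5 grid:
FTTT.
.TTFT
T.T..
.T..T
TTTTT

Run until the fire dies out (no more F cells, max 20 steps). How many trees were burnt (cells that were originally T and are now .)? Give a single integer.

Step 1: +4 fires, +2 burnt (F count now 4)
Step 2: +3 fires, +4 burnt (F count now 3)
Step 3: +0 fires, +3 burnt (F count now 0)
Fire out after step 3
Initially T: 15, now '.': 17
Total burnt (originally-T cells now '.'): 7

Answer: 7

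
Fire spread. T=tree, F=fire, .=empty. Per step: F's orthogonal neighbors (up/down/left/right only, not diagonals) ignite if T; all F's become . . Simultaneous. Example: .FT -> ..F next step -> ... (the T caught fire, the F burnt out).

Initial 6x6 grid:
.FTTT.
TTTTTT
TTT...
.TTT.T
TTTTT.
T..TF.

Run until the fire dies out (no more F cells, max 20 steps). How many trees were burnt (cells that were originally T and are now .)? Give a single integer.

Answer: 22

Derivation:
Step 1: +4 fires, +2 burnt (F count now 4)
Step 2: +5 fires, +4 burnt (F count now 5)
Step 3: +7 fires, +5 burnt (F count now 7)
Step 4: +3 fires, +7 burnt (F count now 3)
Step 5: +2 fires, +3 burnt (F count now 2)
Step 6: +1 fires, +2 burnt (F count now 1)
Step 7: +0 fires, +1 burnt (F count now 0)
Fire out after step 7
Initially T: 23, now '.': 35
Total burnt (originally-T cells now '.'): 22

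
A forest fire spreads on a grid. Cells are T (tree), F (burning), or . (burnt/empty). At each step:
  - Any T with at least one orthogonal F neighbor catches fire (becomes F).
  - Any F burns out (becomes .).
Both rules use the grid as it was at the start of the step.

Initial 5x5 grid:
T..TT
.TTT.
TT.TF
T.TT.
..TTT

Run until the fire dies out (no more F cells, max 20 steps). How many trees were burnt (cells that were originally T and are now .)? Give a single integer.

Answer: 14

Derivation:
Step 1: +1 fires, +1 burnt (F count now 1)
Step 2: +2 fires, +1 burnt (F count now 2)
Step 3: +4 fires, +2 burnt (F count now 4)
Step 4: +4 fires, +4 burnt (F count now 4)
Step 5: +1 fires, +4 burnt (F count now 1)
Step 6: +1 fires, +1 burnt (F count now 1)
Step 7: +1 fires, +1 burnt (F count now 1)
Step 8: +0 fires, +1 burnt (F count now 0)
Fire out after step 8
Initially T: 15, now '.': 24
Total burnt (originally-T cells now '.'): 14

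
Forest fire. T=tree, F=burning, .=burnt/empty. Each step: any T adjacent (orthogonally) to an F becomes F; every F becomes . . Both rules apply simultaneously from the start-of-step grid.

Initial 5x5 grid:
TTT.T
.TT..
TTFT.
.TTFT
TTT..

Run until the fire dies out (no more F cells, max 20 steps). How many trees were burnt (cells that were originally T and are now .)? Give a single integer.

Step 1: +5 fires, +2 burnt (F count now 5)
Step 2: +5 fires, +5 burnt (F count now 5)
Step 3: +2 fires, +5 burnt (F count now 2)
Step 4: +2 fires, +2 burnt (F count now 2)
Step 5: +0 fires, +2 burnt (F count now 0)
Fire out after step 5
Initially T: 15, now '.': 24
Total burnt (originally-T cells now '.'): 14

Answer: 14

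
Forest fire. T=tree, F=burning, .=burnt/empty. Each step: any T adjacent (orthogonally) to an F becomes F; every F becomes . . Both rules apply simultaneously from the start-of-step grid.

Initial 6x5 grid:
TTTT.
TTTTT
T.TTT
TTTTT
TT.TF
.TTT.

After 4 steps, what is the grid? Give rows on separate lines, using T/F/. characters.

Step 1: 2 trees catch fire, 1 burn out
  TTTT.
  TTTTT
  T.TTT
  TTTTF
  TT.F.
  .TTT.
Step 2: 3 trees catch fire, 2 burn out
  TTTT.
  TTTTT
  T.TTF
  TTTF.
  TT...
  .TTF.
Step 3: 4 trees catch fire, 3 burn out
  TTTT.
  TTTTF
  T.TF.
  TTF..
  TT...
  .TF..
Step 4: 4 trees catch fire, 4 burn out
  TTTT.
  TTTF.
  T.F..
  TF...
  TT...
  .F...

TTTT.
TTTF.
T.F..
TF...
TT...
.F...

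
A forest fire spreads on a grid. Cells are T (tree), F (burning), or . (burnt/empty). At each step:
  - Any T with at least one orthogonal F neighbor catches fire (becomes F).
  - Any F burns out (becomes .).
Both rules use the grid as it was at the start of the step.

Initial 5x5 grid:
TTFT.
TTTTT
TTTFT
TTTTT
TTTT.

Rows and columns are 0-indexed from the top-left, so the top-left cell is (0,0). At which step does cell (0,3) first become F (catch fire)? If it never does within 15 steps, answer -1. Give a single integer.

Step 1: cell (0,3)='F' (+7 fires, +2 burnt)
  -> target ignites at step 1
Step 2: cell (0,3)='.' (+7 fires, +7 burnt)
Step 3: cell (0,3)='.' (+4 fires, +7 burnt)
Step 4: cell (0,3)='.' (+2 fires, +4 burnt)
Step 5: cell (0,3)='.' (+1 fires, +2 burnt)
Step 6: cell (0,3)='.' (+0 fires, +1 burnt)
  fire out at step 6

1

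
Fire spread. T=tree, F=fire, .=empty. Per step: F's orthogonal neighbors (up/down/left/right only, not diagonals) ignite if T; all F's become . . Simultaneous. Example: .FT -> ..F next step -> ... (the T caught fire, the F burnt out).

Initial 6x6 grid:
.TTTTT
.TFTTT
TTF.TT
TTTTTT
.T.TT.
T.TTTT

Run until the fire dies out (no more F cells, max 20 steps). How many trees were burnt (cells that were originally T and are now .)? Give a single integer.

Step 1: +5 fires, +2 burnt (F count now 5)
Step 2: +6 fires, +5 burnt (F count now 6)
Step 3: +7 fires, +6 burnt (F count now 7)
Step 4: +5 fires, +7 burnt (F count now 5)
Step 5: +2 fires, +5 burnt (F count now 2)
Step 6: +1 fires, +2 burnt (F count now 1)
Step 7: +0 fires, +1 burnt (F count now 0)
Fire out after step 7
Initially T: 27, now '.': 35
Total burnt (originally-T cells now '.'): 26

Answer: 26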